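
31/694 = 31/694 = 0.04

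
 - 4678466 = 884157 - 5562623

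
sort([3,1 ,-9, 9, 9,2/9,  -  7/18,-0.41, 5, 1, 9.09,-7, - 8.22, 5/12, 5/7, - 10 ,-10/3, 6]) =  [ - 10,-9, - 8.22, - 7 ,-10/3, - 0.41,  -  7/18, 2/9, 5/12, 5/7, 1, 1, 3, 5, 6, 9,9, 9.09] 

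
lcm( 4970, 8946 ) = 44730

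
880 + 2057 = 2937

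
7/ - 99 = -1 + 92/99 = - 0.07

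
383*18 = 6894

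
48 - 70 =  - 22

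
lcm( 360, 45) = 360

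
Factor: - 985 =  - 5^1 * 197^1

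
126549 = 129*981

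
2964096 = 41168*72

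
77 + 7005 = 7082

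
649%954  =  649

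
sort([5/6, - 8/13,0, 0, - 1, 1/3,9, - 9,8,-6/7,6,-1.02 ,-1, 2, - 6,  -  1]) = [ - 9, - 6, - 1.02, -1,  -  1, -1, - 6/7,-8/13,0, 0,1/3,5/6,2,6,8 , 9]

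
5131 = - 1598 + 6729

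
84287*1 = 84287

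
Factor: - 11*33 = - 363 = - 3^1*11^2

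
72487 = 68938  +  3549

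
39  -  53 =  - 14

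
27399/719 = 27399/719 = 38.11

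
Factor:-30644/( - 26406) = 94/81= 2^1*3^( - 4)*47^1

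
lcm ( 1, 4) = 4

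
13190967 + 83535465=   96726432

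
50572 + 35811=86383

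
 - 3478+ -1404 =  - 4882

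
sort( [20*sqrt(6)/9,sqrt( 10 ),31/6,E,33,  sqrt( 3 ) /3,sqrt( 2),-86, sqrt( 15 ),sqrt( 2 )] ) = [ - 86,sqrt(3)/3, sqrt( 2 ),sqrt(2) , E, sqrt(10 ),sqrt( 15),31/6,20*sqrt (6)/9,33]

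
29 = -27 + 56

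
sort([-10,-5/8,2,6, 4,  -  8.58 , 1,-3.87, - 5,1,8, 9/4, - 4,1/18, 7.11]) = [ - 10, - 8.58, - 5, - 4 , - 3.87, - 5/8 , 1/18,1,1,2,9/4,4, 6, 7.11 , 8]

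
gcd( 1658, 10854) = 2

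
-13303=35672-48975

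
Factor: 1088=2^6 *17^1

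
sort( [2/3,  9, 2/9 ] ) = [ 2/9, 2/3, 9]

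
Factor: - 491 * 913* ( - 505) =226382915 = 5^1 * 11^1*83^1*101^1 * 491^1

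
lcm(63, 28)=252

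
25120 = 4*6280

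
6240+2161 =8401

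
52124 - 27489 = 24635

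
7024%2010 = 994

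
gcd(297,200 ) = 1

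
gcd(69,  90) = 3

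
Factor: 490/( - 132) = -245/66= -  2^( - 1)*3^( - 1)*5^1*7^2*11^( - 1)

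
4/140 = 1/35 =0.03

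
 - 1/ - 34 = 1/34=0.03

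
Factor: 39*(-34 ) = - 2^1* 3^1 * 13^1*  17^1 = - 1326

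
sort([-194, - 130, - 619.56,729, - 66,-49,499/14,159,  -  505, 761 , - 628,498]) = [ - 628, - 619.56, - 505 ,  -  194,  -  130, - 66, - 49,499/14, 159, 498, 729,  761 ] 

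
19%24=19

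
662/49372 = 331/24686 = 0.01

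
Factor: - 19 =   -  19^1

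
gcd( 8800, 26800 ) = 400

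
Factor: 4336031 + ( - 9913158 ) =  - 19^1*73^1*4021^1= - 5577127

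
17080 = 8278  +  8802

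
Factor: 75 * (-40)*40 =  - 120000 = -2^6*3^1*5^4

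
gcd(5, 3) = 1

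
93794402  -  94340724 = -546322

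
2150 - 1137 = 1013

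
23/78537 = 23/78537= 0.00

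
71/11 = 71/11 = 6.45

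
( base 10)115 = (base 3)11021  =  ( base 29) 3s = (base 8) 163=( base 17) 6D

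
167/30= 5  +  17/30 = 5.57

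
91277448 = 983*92856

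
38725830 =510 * 75933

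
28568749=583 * 49003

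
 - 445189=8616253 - 9061442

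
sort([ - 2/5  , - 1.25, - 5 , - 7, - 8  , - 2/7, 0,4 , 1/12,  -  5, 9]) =[ - 8, - 7, - 5, - 5, - 1.25, - 2/5,-2/7,  0 , 1/12, 4, 9 ]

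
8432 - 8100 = 332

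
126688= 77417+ 49271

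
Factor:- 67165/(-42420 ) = 19/12 = 2^( - 2 )*3^(-1 )*19^1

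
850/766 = 1  +  42/383= 1.11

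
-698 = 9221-9919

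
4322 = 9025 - 4703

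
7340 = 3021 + 4319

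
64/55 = 64/55= 1.16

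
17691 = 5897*3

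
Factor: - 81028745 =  - 5^1*7^1*2315107^1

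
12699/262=12699/262 = 48.47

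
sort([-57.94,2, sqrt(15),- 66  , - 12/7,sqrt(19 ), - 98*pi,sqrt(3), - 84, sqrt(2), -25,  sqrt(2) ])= [ - 98 * pi, - 84,  -  66,-57.94, - 25, - 12/7, sqrt( 2 ),sqrt(2),sqrt(3 ),2,sqrt( 15),sqrt( 19) ] 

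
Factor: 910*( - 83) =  - 2^1*5^1*7^1*13^1*83^1=- 75530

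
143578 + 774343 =917921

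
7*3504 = 24528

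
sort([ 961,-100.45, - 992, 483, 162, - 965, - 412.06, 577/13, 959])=[ - 992, - 965, - 412.06, - 100.45, 577/13,162, 483, 959,  961 ] 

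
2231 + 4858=7089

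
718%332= 54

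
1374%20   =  14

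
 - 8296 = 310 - 8606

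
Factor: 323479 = 13^1*149^1 * 167^1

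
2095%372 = 235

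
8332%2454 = 970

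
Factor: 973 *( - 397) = -386281 = - 7^1 *139^1*397^1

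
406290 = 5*81258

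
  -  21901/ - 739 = 29 + 470/739 =29.64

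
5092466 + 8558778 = 13651244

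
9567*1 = 9567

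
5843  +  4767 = 10610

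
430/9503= 10/221 = 0.05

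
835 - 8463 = -7628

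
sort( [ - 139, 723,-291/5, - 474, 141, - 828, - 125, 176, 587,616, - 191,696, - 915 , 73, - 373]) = [-915, - 828, - 474,  -  373,- 191, - 139,-125, - 291/5,73,141, 176,587,616,696, 723] 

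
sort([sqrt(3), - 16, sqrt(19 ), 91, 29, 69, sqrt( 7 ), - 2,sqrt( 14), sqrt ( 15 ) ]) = [ -16,-2, sqrt( 3), sqrt (7 ), sqrt( 14),sqrt ( 15), sqrt( 19 ) , 29, 69, 91 ]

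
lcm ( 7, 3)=21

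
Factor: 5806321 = 109^1*53269^1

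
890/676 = 445/338=1.32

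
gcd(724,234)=2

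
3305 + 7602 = 10907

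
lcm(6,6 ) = 6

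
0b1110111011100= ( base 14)2B00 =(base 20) J24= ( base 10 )7644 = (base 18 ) 15AC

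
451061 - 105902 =345159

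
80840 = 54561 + 26279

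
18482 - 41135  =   - 22653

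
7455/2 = 7455/2=3727.50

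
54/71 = 54/71 = 0.76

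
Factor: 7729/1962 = 2^( - 1 )*3^( - 2)* 59^1*109^( - 1)*131^1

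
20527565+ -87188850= - 66661285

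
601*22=13222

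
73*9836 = 718028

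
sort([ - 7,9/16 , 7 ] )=[- 7,  9/16,7] 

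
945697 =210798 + 734899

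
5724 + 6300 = 12024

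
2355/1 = 2355 = 2355.00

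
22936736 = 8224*2789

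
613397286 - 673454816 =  - 60057530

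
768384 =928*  828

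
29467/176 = 167 + 75/176 = 167.43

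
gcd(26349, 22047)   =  3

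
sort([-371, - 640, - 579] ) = [ - 640,  -  579, - 371]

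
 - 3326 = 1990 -5316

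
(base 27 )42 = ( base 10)110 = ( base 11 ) a0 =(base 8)156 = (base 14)7c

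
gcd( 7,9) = 1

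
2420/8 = 302 + 1/2 = 302.50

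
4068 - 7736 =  - 3668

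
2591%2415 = 176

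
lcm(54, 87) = 1566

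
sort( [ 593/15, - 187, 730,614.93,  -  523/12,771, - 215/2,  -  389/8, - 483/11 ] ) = [ - 187, -215/2, - 389/8, - 483/11, - 523/12, 593/15, 614.93, 730,  771]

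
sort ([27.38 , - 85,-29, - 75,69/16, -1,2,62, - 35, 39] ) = [ - 85,- 75 , - 35, - 29,  -  1,2, 69/16,27.38,39,62 ]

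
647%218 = 211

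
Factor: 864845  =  5^1 * 172969^1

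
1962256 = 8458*232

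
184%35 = 9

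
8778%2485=1323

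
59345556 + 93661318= 153006874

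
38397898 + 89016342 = 127414240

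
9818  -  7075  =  2743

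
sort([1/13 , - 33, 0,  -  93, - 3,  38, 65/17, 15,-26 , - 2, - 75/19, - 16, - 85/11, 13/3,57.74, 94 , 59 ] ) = [ - 93, - 33, - 26, - 16, - 85/11, - 75/19 ,-3, - 2,0,1/13,65/17, 13/3, 15,  38, 57.74, 59,94] 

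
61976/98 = 632 + 20/49 = 632.41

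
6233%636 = 509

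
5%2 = 1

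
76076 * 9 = 684684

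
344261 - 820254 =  - 475993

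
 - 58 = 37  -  95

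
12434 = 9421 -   -  3013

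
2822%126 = 50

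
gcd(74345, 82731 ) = 1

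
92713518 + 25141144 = 117854662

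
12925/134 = 12925/134 = 96.46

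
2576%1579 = 997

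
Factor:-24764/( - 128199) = 2^2*3^( - 1)*41^1 * 283^( - 1 ) = 164/849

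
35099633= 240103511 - 205003878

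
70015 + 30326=100341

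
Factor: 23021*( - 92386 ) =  - 2126818106 = -  2^1*7^1*6599^1*23021^1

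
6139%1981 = 196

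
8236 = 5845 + 2391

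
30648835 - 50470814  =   - 19821979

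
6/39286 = 3/19643 = 0.00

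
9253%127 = 109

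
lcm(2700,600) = 5400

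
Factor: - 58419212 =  - 2^2*61^1*239423^1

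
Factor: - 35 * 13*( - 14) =2^1*5^1*7^2* 13^1 = 6370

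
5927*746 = 4421542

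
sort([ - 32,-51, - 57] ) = [ - 57, - 51, - 32 ] 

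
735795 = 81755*9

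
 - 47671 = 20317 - 67988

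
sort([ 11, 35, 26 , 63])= [11, 26, 35,63] 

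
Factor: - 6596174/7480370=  - 3298087/3740185 = - 5^( - 1)*13^1* 61^1*107^( - 1)*4159^1*6991^( - 1)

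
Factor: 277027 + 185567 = 2^1*3^1 * 11^1 * 43^1*163^1=462594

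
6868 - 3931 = 2937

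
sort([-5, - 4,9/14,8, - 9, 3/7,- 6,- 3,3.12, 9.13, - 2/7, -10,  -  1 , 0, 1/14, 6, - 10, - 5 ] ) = [ - 10, - 10, - 9,  -  6 , - 5,  -  5, - 4, - 3,  -  1, - 2/7, 0,  1/14,3/7, 9/14, 3.12, 6, 8,9.13]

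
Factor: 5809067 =11^1*528097^1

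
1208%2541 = 1208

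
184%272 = 184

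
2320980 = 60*38683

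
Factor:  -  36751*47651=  - 1751221901 = - 11^1*13^1*17^1*257^1*2803^1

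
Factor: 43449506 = 2^1*53^1*409901^1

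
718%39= 16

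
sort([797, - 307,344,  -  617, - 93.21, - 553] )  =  [ - 617, - 553 , - 307,-93.21,344,797] 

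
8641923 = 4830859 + 3811064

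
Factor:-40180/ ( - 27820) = 7^2*13^ (-1)*41^1 *107^(  -  1) =2009/1391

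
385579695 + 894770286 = 1280349981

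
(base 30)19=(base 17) 25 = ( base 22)1h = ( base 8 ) 47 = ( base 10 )39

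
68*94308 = 6412944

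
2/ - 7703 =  - 2/7703=- 0.00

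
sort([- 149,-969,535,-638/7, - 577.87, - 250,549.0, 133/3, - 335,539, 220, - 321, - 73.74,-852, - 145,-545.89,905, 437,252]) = [ - 969, - 852, - 577.87, - 545.89 ,-335,-321,  -  250,-149 ,  -  145,-638/7,- 73.74, 133/3,220,252,437, 535 , 539, 549.0,905]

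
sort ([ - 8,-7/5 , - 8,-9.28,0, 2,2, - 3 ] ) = [ - 9.28, - 8, - 8, - 3, - 7/5,0,2, 2]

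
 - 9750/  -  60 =325/2  =  162.50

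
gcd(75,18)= 3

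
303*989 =299667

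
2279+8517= 10796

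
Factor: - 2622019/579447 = -3^( - 3) * 11^( - 1)*19^1*59^1 * 1951^( - 1)*2339^1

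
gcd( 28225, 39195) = 5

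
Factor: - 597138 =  - 2^1*3^1*99523^1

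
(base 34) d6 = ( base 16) 1C0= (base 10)448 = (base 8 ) 700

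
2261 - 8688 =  - 6427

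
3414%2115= 1299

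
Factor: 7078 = 2^1*3539^1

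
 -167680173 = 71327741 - 239007914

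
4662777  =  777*6001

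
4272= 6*712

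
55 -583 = -528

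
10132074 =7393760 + 2738314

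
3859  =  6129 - 2270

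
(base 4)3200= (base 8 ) 340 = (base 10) 224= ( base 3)22022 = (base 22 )A4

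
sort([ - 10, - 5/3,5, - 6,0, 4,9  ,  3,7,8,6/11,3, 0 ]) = [-10, - 6, - 5/3,0,0, 6/11, 3,3,4, 5,7,8,  9 ] 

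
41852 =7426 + 34426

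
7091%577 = 167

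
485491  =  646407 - 160916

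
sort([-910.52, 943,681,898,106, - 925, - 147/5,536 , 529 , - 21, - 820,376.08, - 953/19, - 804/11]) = [-925, - 910.52 , - 820,  -  804/11, - 953/19, - 147/5, - 21, 106 , 376.08, 529,536,681, 898, 943 ]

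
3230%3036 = 194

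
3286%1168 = 950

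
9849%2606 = 2031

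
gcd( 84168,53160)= 24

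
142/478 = 71/239 = 0.30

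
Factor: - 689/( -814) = 2^( - 1) * 11^(  -  1 )  *  13^1*37^( - 1)*53^1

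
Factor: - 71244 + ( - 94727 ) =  - 165971 = -  13^1*17^1*751^1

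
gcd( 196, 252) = 28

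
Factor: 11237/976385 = 5^( - 1 )*17^1*661^1*195277^ ( - 1)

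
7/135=7/135 = 0.05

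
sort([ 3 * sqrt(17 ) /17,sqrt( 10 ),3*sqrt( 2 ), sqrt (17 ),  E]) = [ 3*sqrt(17 ) /17,E,sqrt( 10 ),sqrt( 17 ),3*sqrt ( 2 )]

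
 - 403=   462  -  865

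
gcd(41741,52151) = 1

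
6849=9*761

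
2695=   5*539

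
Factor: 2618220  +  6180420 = 8798640 = 2^4*3^1* 5^1*61^1*601^1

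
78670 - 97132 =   -  18462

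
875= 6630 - 5755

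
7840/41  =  191  +  9/41= 191.22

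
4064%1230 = 374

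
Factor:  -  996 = - 2^2* 3^1*83^1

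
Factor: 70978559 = 4637^1*15307^1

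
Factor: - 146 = -2^1 *73^1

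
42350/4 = 10587 + 1/2 =10587.50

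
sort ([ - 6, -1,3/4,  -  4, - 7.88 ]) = [ - 7.88, - 6, - 4 ,-1 , 3/4] 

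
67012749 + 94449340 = 161462089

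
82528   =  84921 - 2393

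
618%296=26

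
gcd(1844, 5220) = 4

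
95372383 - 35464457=59907926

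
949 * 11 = 10439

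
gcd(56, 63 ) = 7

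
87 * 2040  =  177480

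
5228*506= 2645368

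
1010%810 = 200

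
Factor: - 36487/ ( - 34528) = 2^(- 5 )*11^1*13^( - 1) * 31^1*83^( - 1)*107^1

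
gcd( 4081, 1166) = 583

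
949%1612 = 949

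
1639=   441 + 1198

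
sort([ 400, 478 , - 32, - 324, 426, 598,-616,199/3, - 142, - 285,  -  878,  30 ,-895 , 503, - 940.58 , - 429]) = [ - 940.58,-895,-878, - 616, -429,-324, - 285,  -  142, - 32,30, 199/3, 400,  426,  478, 503,598]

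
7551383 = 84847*89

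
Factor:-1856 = - 2^6 * 29^1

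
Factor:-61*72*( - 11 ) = 2^3 * 3^2*11^1*61^1 = 48312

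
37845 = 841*45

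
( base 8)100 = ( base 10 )64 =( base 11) 59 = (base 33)1v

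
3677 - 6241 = -2564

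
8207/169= 48+95/169=48.56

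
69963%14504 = 11947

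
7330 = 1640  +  5690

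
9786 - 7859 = 1927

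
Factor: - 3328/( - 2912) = 8/7=2^3*7^( - 1 ) 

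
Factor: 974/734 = 367^(  -  1)*487^1 = 487/367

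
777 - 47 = 730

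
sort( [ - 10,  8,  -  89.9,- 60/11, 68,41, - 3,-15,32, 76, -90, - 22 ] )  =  [ - 90, - 89.9, - 22, - 15, - 10, - 60/11, - 3, 8, 32, 41, 68 , 76]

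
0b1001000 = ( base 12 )60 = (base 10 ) 72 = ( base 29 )2E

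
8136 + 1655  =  9791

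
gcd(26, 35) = 1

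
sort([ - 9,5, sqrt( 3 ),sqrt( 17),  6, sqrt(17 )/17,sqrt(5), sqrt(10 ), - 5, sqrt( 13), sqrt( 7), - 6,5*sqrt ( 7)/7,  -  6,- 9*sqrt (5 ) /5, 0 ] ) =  [ - 9, - 6 , - 6, - 5, - 9*sqrt (5)/5,0,sqrt( 17)/17, sqrt( 3),  5*sqrt ( 7)/7, sqrt(5),sqrt( 7), sqrt( 10),sqrt( 13 ),sqrt( 17 ),  5,  6]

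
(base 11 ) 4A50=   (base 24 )BAD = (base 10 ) 6589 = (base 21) ejg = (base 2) 1100110111101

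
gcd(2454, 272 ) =2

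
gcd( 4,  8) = 4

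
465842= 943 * 494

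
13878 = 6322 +7556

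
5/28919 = 5/28919 = 0.00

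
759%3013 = 759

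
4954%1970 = 1014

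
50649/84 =602 + 27/28=602.96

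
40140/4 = 10035=10035.00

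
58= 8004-7946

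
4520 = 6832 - 2312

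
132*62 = 8184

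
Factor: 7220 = 2^2 * 5^1 * 19^2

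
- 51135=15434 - 66569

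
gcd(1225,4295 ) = 5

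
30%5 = 0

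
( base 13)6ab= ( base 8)2203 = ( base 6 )5203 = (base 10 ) 1155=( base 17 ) 3GG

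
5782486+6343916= 12126402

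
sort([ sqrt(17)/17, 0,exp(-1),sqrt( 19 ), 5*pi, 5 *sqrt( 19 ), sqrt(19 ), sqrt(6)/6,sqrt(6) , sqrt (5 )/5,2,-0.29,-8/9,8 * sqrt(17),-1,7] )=[-1,-8/9,-0.29, 0,sqrt (17) /17, exp (-1 ),sqrt( 6)/6,sqrt (5)/5,2,  sqrt(6), sqrt (19),sqrt (19), 7,5*pi,5* sqrt( 19),8*sqrt(17)] 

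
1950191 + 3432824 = 5383015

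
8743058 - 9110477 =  - 367419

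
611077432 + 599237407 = 1210314839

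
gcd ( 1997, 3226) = 1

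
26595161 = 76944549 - 50349388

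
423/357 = 1 + 22/119= 1.18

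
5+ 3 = 8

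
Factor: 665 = 5^1*7^1*19^1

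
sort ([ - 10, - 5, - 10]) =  [- 10,-10,-5] 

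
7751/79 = 7751/79 = 98.11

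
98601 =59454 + 39147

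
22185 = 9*2465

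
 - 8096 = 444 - 8540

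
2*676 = 1352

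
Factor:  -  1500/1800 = -2^( - 1)*3^(- 1 )*5^1  =  -5/6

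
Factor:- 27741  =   - 3^1*7^1*1321^1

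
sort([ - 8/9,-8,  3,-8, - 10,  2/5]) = [ - 10,-8,- 8,- 8/9,2/5,  3] 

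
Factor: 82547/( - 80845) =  - 5^( - 1 )*19^( - 1) * 97^1 = - 97/95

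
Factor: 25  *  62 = 1550 = 2^1 * 5^2*31^1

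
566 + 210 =776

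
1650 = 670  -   - 980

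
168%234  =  168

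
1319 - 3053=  - 1734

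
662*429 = 283998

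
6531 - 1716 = 4815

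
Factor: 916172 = 2^2 * 227^1*  1009^1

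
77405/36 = 77405/36 = 2150.14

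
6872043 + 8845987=15718030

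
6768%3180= 408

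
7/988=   7/988 = 0.01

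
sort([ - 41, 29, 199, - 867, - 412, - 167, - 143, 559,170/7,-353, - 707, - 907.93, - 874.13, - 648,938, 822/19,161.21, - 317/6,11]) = [  -  907.93, - 874.13, -867,- 707,-648, - 412, - 353, - 167, - 143 , - 317/6,-41, 11, 170/7,29, 822/19 , 161.21,199, 559,938]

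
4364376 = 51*85576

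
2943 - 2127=816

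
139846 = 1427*98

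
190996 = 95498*2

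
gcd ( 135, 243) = 27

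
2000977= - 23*( - 86999 ) 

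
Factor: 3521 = 7^1*503^1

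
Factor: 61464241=2423^1*25367^1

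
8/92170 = 4/46085=0.00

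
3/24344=3/24344 = 0.00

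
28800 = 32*900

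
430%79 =35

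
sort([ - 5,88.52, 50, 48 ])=[ - 5, 48, 50, 88.52 ] 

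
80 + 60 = 140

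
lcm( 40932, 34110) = 204660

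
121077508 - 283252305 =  - 162174797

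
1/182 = 1/182 = 0.01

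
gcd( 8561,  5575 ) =1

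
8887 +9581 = 18468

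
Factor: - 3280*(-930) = 3050400 = 2^5*3^1 * 5^2* 31^1 *41^1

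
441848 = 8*55231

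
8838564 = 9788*903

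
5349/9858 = 1783/3286= 0.54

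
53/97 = 53/97  =  0.55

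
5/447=5/447=0.01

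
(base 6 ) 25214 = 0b111010101010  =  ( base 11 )2903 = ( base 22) 7ge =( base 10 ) 3754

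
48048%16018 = 16012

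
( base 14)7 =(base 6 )11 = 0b111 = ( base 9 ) 7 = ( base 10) 7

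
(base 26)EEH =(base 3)111111122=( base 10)9845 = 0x2675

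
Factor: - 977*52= - 2^2*13^1*977^1 =-50804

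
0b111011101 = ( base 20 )13H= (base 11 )3a4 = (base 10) 477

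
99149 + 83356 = 182505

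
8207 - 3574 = 4633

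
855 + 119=974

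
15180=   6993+8187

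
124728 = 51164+73564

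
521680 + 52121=573801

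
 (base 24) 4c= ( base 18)60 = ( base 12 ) 90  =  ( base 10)108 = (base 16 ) 6c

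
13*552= 7176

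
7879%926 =471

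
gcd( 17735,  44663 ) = 1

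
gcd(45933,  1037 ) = 61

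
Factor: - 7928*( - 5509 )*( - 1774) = - 2^4*7^1*787^1*887^1*991^1  =  -77480074448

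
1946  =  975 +971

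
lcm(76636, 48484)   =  2375716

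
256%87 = 82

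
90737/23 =90737/23  =  3945.09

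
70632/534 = 11772/89= 132.27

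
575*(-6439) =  - 3702425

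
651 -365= 286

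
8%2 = 0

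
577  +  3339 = 3916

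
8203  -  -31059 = 39262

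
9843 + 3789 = 13632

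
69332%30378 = 8576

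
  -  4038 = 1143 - 5181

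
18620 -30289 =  - 11669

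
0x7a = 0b1111010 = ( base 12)a2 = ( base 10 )122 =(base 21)5h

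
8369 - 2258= 6111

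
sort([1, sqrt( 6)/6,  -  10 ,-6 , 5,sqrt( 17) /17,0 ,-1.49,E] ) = [ - 10, - 6,-1.49,0,sqrt (17)/17,sqrt( 6) /6,1,  E, 5 ] 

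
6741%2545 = 1651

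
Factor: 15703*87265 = 1370322295 = 5^1*31^1*41^1* 383^1*563^1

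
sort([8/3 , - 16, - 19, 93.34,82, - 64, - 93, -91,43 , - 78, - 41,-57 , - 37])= [ - 93,-91,  -  78, -64, - 57 , - 41 ,  -  37,-19, - 16  ,  8/3,43,82,93.34 ]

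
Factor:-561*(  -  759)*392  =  166913208 = 2^3*3^2 * 7^2*11^2*17^1*23^1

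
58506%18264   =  3714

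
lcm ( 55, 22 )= 110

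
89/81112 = 89/81112 = 0.00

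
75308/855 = 75308/855 =88.08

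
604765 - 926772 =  - 322007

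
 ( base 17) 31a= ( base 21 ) 20C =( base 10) 894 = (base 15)3E9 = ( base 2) 1101111110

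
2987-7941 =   -  4954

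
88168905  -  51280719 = 36888186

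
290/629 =290/629 = 0.46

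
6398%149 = 140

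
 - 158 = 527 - 685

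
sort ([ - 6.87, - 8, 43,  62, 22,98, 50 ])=[ - 8, - 6.87,22, 43,  50, 62, 98]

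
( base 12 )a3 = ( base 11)102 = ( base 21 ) 5i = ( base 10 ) 123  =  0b1111011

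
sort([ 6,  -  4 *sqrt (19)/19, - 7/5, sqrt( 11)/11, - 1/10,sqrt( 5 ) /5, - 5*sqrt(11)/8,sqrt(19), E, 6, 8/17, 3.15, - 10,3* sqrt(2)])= [ - 10,-5 * sqrt( 11)/8,-7/5,  -  4*sqrt(19)/19, - 1/10,sqrt (11)/11,sqrt( 5) /5,8/17, E, 3.15,  3*sqrt( 2 ),sqrt( 19),6 , 6]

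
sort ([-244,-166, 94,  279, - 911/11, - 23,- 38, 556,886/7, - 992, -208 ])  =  [-992, - 244, - 208,- 166, - 911/11, - 38,-23, 94,886/7,  279,556] 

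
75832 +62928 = 138760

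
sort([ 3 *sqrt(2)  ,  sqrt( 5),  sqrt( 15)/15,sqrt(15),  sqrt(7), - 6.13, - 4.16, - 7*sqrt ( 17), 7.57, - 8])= [ - 7*sqrt( 17) , - 8, - 6.13,-4.16,sqrt( 15)/15, sqrt(5),  sqrt( 7 ),sqrt( 15), 3*sqrt( 2),  7.57]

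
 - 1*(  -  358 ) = 358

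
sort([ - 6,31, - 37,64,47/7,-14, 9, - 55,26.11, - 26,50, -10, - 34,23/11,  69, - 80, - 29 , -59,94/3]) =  [ - 80, - 59,-55, - 37 , - 34,-29, - 26,-14, - 10, -6 , 23/11, 47/7, 9, 26.11, 31, 94/3, 50,64,69]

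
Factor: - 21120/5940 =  - 32/9=   -2^5*3^( - 2 ) 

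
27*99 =2673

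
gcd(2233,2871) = 319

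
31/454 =31/454 = 0.07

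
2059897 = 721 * 2857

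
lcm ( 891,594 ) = 1782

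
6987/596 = 11 + 431/596 = 11.72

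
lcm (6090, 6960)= 48720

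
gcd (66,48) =6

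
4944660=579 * 8540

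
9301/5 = 9301/5  =  1860.20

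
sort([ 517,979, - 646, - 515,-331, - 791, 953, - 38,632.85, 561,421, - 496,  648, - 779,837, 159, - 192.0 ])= [ - 791, - 779,-646,-515,-496,-331, - 192.0,-38,159, 421, 517,561, 632.85,648,837, 953,979]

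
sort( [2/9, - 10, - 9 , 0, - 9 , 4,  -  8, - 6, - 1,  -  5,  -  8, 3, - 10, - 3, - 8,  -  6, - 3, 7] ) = [ - 10, - 10, - 9, - 9, - 8, - 8 , - 8, - 6, - 6, - 5, - 3, - 3, - 1,  0,2/9, 3, 4,7] 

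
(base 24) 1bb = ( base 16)353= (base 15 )3BB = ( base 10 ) 851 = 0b1101010011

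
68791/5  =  13758 + 1/5 = 13758.20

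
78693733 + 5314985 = 84008718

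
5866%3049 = 2817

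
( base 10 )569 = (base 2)1000111001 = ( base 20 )189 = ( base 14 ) 2c9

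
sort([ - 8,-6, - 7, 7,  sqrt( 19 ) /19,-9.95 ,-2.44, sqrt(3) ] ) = [-9.95,-8, - 7, - 6, - 2.44,  sqrt(19 )/19, sqrt (3 ),7 ] 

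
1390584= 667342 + 723242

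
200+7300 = 7500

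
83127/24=27709/8 = 3463.62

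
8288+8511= 16799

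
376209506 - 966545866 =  - 590336360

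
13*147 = 1911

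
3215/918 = 3 + 461/918 = 3.50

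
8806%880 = 6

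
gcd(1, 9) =1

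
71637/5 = 71637/5 = 14327.40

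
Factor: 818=2^1*409^1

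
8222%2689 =155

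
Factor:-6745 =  - 5^1*19^1*71^1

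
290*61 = 17690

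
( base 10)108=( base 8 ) 154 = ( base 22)4k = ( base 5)413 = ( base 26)44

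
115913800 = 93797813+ 22115987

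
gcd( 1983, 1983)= 1983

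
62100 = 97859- 35759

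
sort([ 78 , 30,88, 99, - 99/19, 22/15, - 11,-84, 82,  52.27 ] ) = [ - 84, - 11, - 99/19,22/15, 30, 52.27,78,82, 88,99] 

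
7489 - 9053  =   - 1564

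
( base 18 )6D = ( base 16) 79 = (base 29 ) 45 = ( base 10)121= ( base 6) 321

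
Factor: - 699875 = - 5^3  *  11^1*509^1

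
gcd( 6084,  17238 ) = 1014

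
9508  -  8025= 1483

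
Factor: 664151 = 664151^1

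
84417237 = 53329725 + 31087512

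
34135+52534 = 86669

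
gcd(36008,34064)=8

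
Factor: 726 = 2^1*3^1  *  11^2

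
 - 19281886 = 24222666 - 43504552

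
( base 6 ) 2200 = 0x1F8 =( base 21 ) 130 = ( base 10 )504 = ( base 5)4004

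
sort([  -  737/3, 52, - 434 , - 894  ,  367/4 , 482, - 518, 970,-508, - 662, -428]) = [ - 894, - 662, - 518,- 508, - 434,-428, -737/3,  52,367/4, 482,  970]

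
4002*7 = 28014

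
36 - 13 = 23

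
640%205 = 25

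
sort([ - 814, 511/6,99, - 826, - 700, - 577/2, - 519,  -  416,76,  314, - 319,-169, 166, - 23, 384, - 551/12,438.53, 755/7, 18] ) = [ - 826, - 814 , - 700, - 519, - 416,  -  319, - 577/2, - 169, - 551/12, - 23, 18, 76, 511/6,99,755/7, 166,314,  384, 438.53] 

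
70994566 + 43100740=114095306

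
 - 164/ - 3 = 54  +  2/3=54.67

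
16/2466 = 8/1233 = 0.01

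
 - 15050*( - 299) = 4499950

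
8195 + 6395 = 14590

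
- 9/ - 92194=9/92194  =  0.00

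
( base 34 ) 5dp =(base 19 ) H5F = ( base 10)6247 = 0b1100001100111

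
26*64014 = 1664364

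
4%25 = 4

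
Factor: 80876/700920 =2^( - 1)*3^(  -  3)*5^( - 1 )*11^( - 1 )*59^ ( - 1 ) * 20219^1   =  20219/175230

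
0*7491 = 0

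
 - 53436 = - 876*61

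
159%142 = 17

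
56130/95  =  590 + 16/19  =  590.84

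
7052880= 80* 88161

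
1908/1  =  1908= 1908.00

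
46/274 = 23/137 = 0.17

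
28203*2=56406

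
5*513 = 2565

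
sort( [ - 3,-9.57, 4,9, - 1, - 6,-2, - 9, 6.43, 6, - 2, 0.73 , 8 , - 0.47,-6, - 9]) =[ - 9.57, - 9, - 9,  -  6,  -  6 ,-3, - 2,-2,-1, - 0.47, 0.73, 4, 6,6.43, 8 , 9 ] 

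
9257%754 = 209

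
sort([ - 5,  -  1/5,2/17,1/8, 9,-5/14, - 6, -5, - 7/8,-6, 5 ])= [ - 6, -6, - 5, - 5, - 7/8 , - 5/14, - 1/5,2/17,1/8,  5 , 9 ] 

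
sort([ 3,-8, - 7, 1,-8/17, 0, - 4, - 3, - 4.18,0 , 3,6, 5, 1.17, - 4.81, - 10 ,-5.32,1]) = [ - 10, - 8, - 7,-5.32,-4.81 , - 4.18, - 4, -3, - 8/17,  0,0 , 1,1, 1.17,3,3,5,6 ] 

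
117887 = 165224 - 47337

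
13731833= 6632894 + 7098939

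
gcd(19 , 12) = 1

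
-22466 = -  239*94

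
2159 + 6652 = 8811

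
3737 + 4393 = 8130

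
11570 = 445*26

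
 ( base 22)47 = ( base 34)2r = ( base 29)38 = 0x5F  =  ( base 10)95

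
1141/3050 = 1141/3050 = 0.37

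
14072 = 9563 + 4509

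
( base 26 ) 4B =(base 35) 3A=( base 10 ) 115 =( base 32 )3j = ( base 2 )1110011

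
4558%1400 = 358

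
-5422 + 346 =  - 5076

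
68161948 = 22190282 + 45971666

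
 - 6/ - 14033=6/14033 = 0.00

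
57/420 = 19/140 = 0.14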